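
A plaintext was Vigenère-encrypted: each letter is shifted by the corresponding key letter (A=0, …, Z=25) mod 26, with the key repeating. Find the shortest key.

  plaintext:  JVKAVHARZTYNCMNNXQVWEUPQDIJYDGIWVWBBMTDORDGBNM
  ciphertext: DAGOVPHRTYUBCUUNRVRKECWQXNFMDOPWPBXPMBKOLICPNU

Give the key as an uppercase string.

UFWOAIHA

  i= 0: D-J = 20 → U
  i= 1: A-V =  5 → F
  i= 2: G-K = 22 → W
  i= 3: O-A = 14 → O
  i= 4: V-V =  0 → A
  i= 5: P-H =  8 → I
  i= 6: H-A =  7 → H
  i= 7: R-R =  0 → A
  i= 8: T-Z = 20 → U
  i= 9: Y-T =  5 → F
  i=10: U-Y = 22 → W
  i=11: B-N = 14 → O
  i=12: C-C =  0 → A
  i=13: U-M =  8 → I
  i=14: U-N =  7 → H
  i=15: N-N =  0 → A
  i=16: R-X = 20 → U
  i=17: V-Q =  5 → F
  i=18: R-V = 22 → W
  i=19: K-W = 14 → O
  i=20: E-E =  0 → A
  i=21: C-U =  8 → I
  i=22: W-P =  7 → H
  i=23: Q-Q =  0 → A
  i=24: X-D = 20 → U
  i=25: N-I =  5 → F
  i=26: F-J = 22 → W
  i=27: M-Y = 14 → O
  i=28: D-D =  0 → A
  i=29: O-G =  8 → I
  i=30: P-I =  7 → H
  i=31: W-W =  0 → A
  i=32: P-V = 20 → U
  i=33: B-W =  5 → F
  i=34: X-B = 22 → W
  i=35: P-B = 14 → O
  i=36: M-M =  0 → A
  i=37: B-T =  8 → I
  i=38: K-D =  7 → H
  i=39: O-O =  0 → A
  i=40: L-R = 20 → U
  i=41: I-D =  5 → F
  i=42: C-G = 22 → W
  i=43: P-B = 14 → O
  i=44: N-N =  0 → A
  i=45: U-M =  8 → I
  shifts repeat with period 8: UFWOAIHA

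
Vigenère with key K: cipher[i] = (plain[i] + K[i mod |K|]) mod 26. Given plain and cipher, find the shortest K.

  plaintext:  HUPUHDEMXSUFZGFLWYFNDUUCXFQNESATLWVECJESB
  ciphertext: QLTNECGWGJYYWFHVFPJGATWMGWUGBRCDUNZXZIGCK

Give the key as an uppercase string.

  i= 0: Q-H =  9 → J
  i= 1: L-U = 17 → R
  i= 2: T-P =  4 → E
  i= 3: N-U = 19 → T
  i= 4: E-H = 23 → X
  i= 5: C-D = 25 → Z
  i= 6: G-E =  2 → C
  i= 7: W-M = 10 → K
  i= 8: G-X =  9 → J
  i= 9: J-S = 17 → R
  i=10: Y-U =  4 → E
  i=11: Y-F = 19 → T
  i=12: W-Z = 23 → X
  i=13: F-G = 25 → Z
  i=14: H-F =  2 → C
  i=15: V-L = 10 → K
  i=16: F-W =  9 → J
  i=17: P-Y = 17 → R
  i=18: J-F =  4 → E
  i=19: G-N = 19 → T
  i=20: A-D = 23 → X
  i=21: T-U = 25 → Z
  i=22: W-U =  2 → C
  i=23: M-C = 10 → K
  i=24: G-X =  9 → J
  i=25: W-F = 17 → R
  i=26: U-Q =  4 → E
  i=27: G-N = 19 → T
  i=28: B-E = 23 → X
  i=29: R-S = 25 → Z
  i=30: C-A =  2 → C
  i=31: D-T = 10 → K
  i=32: U-L =  9 → J
  i=33: N-W = 17 → R
  i=34: Z-V =  4 → E
  i=35: X-E = 19 → T
  i=36: Z-C = 23 → X
  i=37: I-J = 25 → Z
  i=38: G-E =  2 → C
  i=39: C-S = 10 → K
  i=40: K-B =  9 → J
  shifts repeat with period 8: JRETXZCK

JRETXZCK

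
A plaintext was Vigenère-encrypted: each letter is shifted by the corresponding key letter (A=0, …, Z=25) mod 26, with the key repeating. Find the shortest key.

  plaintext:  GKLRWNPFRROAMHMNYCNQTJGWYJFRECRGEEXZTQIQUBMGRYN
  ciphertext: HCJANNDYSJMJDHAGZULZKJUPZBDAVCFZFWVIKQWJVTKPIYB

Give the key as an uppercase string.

  i= 0: H-G =  1 → B
  i= 1: C-K = 18 → S
  i= 2: J-L = 24 → Y
  i= 3: A-R =  9 → J
  i= 4: N-W = 17 → R
  i= 5: N-N =  0 → A
  i= 6: D-P = 14 → O
  i= 7: Y-F = 19 → T
  i= 8: S-R =  1 → B
  i= 9: J-R = 18 → S
  i=10: M-O = 24 → Y
  i=11: J-A =  9 → J
  i=12: D-M = 17 → R
  i=13: H-H =  0 → A
  i=14: A-M = 14 → O
  i=15: G-N = 19 → T
  i=16: Z-Y =  1 → B
  i=17: U-C = 18 → S
  i=18: L-N = 24 → Y
  i=19: Z-Q =  9 → J
  i=20: K-T = 17 → R
  i=21: J-J =  0 → A
  i=22: U-G = 14 → O
  i=23: P-W = 19 → T
  i=24: Z-Y =  1 → B
  i=25: B-J = 18 → S
  i=26: D-F = 24 → Y
  i=27: A-R =  9 → J
  i=28: V-E = 17 → R
  i=29: C-C =  0 → A
  i=30: F-R = 14 → O
  i=31: Z-G = 19 → T
  i=32: F-E =  1 → B
  i=33: W-E = 18 → S
  i=34: V-X = 24 → Y
  i=35: I-Z =  9 → J
  i=36: K-T = 17 → R
  i=37: Q-Q =  0 → A
  i=38: W-I = 14 → O
  i=39: J-Q = 19 → T
  i=40: V-U =  1 → B
  i=41: T-B = 18 → S
  i=42: K-M = 24 → Y
  i=43: P-G =  9 → J
  i=44: I-R = 17 → R
  i=45: Y-Y =  0 → A
  i=46: B-N = 14 → O
  shifts repeat with period 8: BSYJRAOT

BSYJRAOT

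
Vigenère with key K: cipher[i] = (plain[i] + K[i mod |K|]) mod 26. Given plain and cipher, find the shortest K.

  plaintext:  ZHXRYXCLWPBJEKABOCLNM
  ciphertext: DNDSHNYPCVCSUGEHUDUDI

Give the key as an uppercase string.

  i= 0: D-Z =  4 → E
  i= 1: N-H =  6 → G
  i= 2: D-X =  6 → G
  i= 3: S-R =  1 → B
  i= 4: H-Y =  9 → J
  i= 5: N-X = 16 → Q
  i= 6: Y-C = 22 → W
  i= 7: P-L =  4 → E
  i= 8: C-W =  6 → G
  i= 9: V-P =  6 → G
  i=10: C-B =  1 → B
  i=11: S-J =  9 → J
  i=12: U-E = 16 → Q
  i=13: G-K = 22 → W
  i=14: E-A =  4 → E
  i=15: H-B =  6 → G
  i=16: U-O =  6 → G
  i=17: D-C =  1 → B
  i=18: U-L =  9 → J
  i=19: D-N = 16 → Q
  i=20: I-M = 22 → W
  shifts repeat with period 7: EGGBJQW

EGGBJQW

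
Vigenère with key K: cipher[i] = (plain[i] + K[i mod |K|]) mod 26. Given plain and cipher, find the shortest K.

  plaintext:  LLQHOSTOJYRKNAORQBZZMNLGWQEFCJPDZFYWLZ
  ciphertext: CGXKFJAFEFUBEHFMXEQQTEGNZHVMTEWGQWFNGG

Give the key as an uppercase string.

RVHDRRH

  i= 0: C-L = 17 → R
  i= 1: G-L = 21 → V
  i= 2: X-Q =  7 → H
  i= 3: K-H =  3 → D
  i= 4: F-O = 17 → R
  i= 5: J-S = 17 → R
  i= 6: A-T =  7 → H
  i= 7: F-O = 17 → R
  i= 8: E-J = 21 → V
  i= 9: F-Y =  7 → H
  i=10: U-R =  3 → D
  i=11: B-K = 17 → R
  i=12: E-N = 17 → R
  i=13: H-A =  7 → H
  i=14: F-O = 17 → R
  i=15: M-R = 21 → V
  i=16: X-Q =  7 → H
  i=17: E-B =  3 → D
  i=18: Q-Z = 17 → R
  i=19: Q-Z = 17 → R
  i=20: T-M =  7 → H
  i=21: E-N = 17 → R
  i=22: G-L = 21 → V
  i=23: N-G =  7 → H
  i=24: Z-W =  3 → D
  i=25: H-Q = 17 → R
  i=26: V-E = 17 → R
  i=27: M-F =  7 → H
  i=28: T-C = 17 → R
  i=29: E-J = 21 → V
  i=30: W-P =  7 → H
  i=31: G-D =  3 → D
  i=32: Q-Z = 17 → R
  i=33: W-F = 17 → R
  i=34: F-Y =  7 → H
  i=35: N-W = 17 → R
  i=36: G-L = 21 → V
  i=37: G-Z =  7 → H
  shifts repeat with period 7: RVHDRRH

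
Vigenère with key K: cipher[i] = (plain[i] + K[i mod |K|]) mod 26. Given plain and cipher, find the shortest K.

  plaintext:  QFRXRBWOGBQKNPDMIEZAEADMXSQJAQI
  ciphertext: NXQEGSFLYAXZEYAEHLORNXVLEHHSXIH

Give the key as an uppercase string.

XSZHPRJ

  i= 0: N-Q = 23 → X
  i= 1: X-F = 18 → S
  i= 2: Q-R = 25 → Z
  i= 3: E-X =  7 → H
  i= 4: G-R = 15 → P
  i= 5: S-B = 17 → R
  i= 6: F-W =  9 → J
  i= 7: L-O = 23 → X
  i= 8: Y-G = 18 → S
  i= 9: A-B = 25 → Z
  i=10: X-Q =  7 → H
  i=11: Z-K = 15 → P
  i=12: E-N = 17 → R
  i=13: Y-P =  9 → J
  i=14: A-D = 23 → X
  i=15: E-M = 18 → S
  i=16: H-I = 25 → Z
  i=17: L-E =  7 → H
  i=18: O-Z = 15 → P
  i=19: R-A = 17 → R
  i=20: N-E =  9 → J
  i=21: X-A = 23 → X
  i=22: V-D = 18 → S
  i=23: L-M = 25 → Z
  i=24: E-X =  7 → H
  i=25: H-S = 15 → P
  i=26: H-Q = 17 → R
  i=27: S-J =  9 → J
  i=28: X-A = 23 → X
  i=29: I-Q = 18 → S
  i=30: H-I = 25 → Z
  shifts repeat with period 7: XSZHPRJ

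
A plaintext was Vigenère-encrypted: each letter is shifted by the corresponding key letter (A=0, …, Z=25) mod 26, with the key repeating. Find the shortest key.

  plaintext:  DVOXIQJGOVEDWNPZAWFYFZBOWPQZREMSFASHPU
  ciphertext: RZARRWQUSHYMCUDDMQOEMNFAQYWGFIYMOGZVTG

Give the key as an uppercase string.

OEMUJGH

  i= 0: R-D = 14 → O
  i= 1: Z-V =  4 → E
  i= 2: A-O = 12 → M
  i= 3: R-X = 20 → U
  i= 4: R-I =  9 → J
  i= 5: W-Q =  6 → G
  i= 6: Q-J =  7 → H
  i= 7: U-G = 14 → O
  i= 8: S-O =  4 → E
  i= 9: H-V = 12 → M
  i=10: Y-E = 20 → U
  i=11: M-D =  9 → J
  i=12: C-W =  6 → G
  i=13: U-N =  7 → H
  i=14: D-P = 14 → O
  i=15: D-Z =  4 → E
  i=16: M-A = 12 → M
  i=17: Q-W = 20 → U
  i=18: O-F =  9 → J
  i=19: E-Y =  6 → G
  i=20: M-F =  7 → H
  i=21: N-Z = 14 → O
  i=22: F-B =  4 → E
  i=23: A-O = 12 → M
  i=24: Q-W = 20 → U
  i=25: Y-P =  9 → J
  i=26: W-Q =  6 → G
  i=27: G-Z =  7 → H
  i=28: F-R = 14 → O
  i=29: I-E =  4 → E
  i=30: Y-M = 12 → M
  i=31: M-S = 20 → U
  i=32: O-F =  9 → J
  i=33: G-A =  6 → G
  i=34: Z-S =  7 → H
  i=35: V-H = 14 → O
  i=36: T-P =  4 → E
  i=37: G-U = 12 → M
  shifts repeat with period 7: OEMUJGH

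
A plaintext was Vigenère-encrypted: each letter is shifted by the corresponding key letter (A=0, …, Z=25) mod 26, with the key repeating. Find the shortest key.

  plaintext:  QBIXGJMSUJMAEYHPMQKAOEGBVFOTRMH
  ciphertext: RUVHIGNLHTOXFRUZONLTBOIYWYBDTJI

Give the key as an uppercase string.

BTNKCX

  i= 0: R-Q =  1 → B
  i= 1: U-B = 19 → T
  i= 2: V-I = 13 → N
  i= 3: H-X = 10 → K
  i= 4: I-G =  2 → C
  i= 5: G-J = 23 → X
  i= 6: N-M =  1 → B
  i= 7: L-S = 19 → T
  i= 8: H-U = 13 → N
  i= 9: T-J = 10 → K
  i=10: O-M =  2 → C
  i=11: X-A = 23 → X
  i=12: F-E =  1 → B
  i=13: R-Y = 19 → T
  i=14: U-H = 13 → N
  i=15: Z-P = 10 → K
  i=16: O-M =  2 → C
  i=17: N-Q = 23 → X
  i=18: L-K =  1 → B
  i=19: T-A = 19 → T
  i=20: B-O = 13 → N
  i=21: O-E = 10 → K
  i=22: I-G =  2 → C
  i=23: Y-B = 23 → X
  i=24: W-V =  1 → B
  i=25: Y-F = 19 → T
  i=26: B-O = 13 → N
  i=27: D-T = 10 → K
  i=28: T-R =  2 → C
  i=29: J-M = 23 → X
  i=30: I-H =  1 → B
  shifts repeat with period 6: BTNKCX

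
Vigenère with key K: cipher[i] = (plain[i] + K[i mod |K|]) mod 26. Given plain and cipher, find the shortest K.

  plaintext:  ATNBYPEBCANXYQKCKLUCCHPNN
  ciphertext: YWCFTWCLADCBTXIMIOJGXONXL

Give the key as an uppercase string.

YDPEVHYK

  i= 0: Y-A = 24 → Y
  i= 1: W-T =  3 → D
  i= 2: C-N = 15 → P
  i= 3: F-B =  4 → E
  i= 4: T-Y = 21 → V
  i= 5: W-P =  7 → H
  i= 6: C-E = 24 → Y
  i= 7: L-B = 10 → K
  i= 8: A-C = 24 → Y
  i= 9: D-A =  3 → D
  i=10: C-N = 15 → P
  i=11: B-X =  4 → E
  i=12: T-Y = 21 → V
  i=13: X-Q =  7 → H
  i=14: I-K = 24 → Y
  i=15: M-C = 10 → K
  i=16: I-K = 24 → Y
  i=17: O-L =  3 → D
  i=18: J-U = 15 → P
  i=19: G-C =  4 → E
  i=20: X-C = 21 → V
  i=21: O-H =  7 → H
  i=22: N-P = 24 → Y
  i=23: X-N = 10 → K
  i=24: L-N = 24 → Y
  shifts repeat with period 8: YDPEVHYK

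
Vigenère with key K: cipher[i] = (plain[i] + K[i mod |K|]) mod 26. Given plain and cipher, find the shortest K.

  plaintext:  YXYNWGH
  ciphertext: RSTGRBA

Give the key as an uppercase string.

TVV

  i= 0: R-Y = 19 → T
  i= 1: S-X = 21 → V
  i= 2: T-Y = 21 → V
  i= 3: G-N = 19 → T
  i= 4: R-W = 21 → V
  i= 5: B-G = 21 → V
  i= 6: A-H = 19 → T
  shifts repeat with period 3: TVV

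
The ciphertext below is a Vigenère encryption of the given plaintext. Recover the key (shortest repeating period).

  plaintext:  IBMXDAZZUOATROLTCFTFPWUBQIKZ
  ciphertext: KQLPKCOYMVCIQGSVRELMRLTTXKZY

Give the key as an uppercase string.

CPZSH

  i= 0: K-I =  2 → C
  i= 1: Q-B = 15 → P
  i= 2: L-M = 25 → Z
  i= 3: P-X = 18 → S
  i= 4: K-D =  7 → H
  i= 5: C-A =  2 → C
  i= 6: O-Z = 15 → P
  i= 7: Y-Z = 25 → Z
  i= 8: M-U = 18 → S
  i= 9: V-O =  7 → H
  i=10: C-A =  2 → C
  i=11: I-T = 15 → P
  i=12: Q-R = 25 → Z
  i=13: G-O = 18 → S
  i=14: S-L =  7 → H
  i=15: V-T =  2 → C
  i=16: R-C = 15 → P
  i=17: E-F = 25 → Z
  i=18: L-T = 18 → S
  i=19: M-F =  7 → H
  i=20: R-P =  2 → C
  i=21: L-W = 15 → P
  i=22: T-U = 25 → Z
  i=23: T-B = 18 → S
  i=24: X-Q =  7 → H
  i=25: K-I =  2 → C
  i=26: Z-K = 15 → P
  i=27: Y-Z = 25 → Z
  shifts repeat with period 5: CPZSH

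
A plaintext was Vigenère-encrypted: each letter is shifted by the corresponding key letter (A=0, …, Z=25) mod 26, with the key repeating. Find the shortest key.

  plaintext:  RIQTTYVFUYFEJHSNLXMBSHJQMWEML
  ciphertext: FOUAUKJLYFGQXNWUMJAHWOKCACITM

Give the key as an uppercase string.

  i= 0: F-R = 14 → O
  i= 1: O-I =  6 → G
  i= 2: U-Q =  4 → E
  i= 3: A-T =  7 → H
  i= 4: U-T =  1 → B
  i= 5: K-Y = 12 → M
  i= 6: J-V = 14 → O
  i= 7: L-F =  6 → G
  i= 8: Y-U =  4 → E
  i= 9: F-Y =  7 → H
  i=10: G-F =  1 → B
  i=11: Q-E = 12 → M
  i=12: X-J = 14 → O
  i=13: N-H =  6 → G
  i=14: W-S =  4 → E
  i=15: U-N =  7 → H
  i=16: M-L =  1 → B
  i=17: J-X = 12 → M
  i=18: A-M = 14 → O
  i=19: H-B =  6 → G
  i=20: W-S =  4 → E
  i=21: O-H =  7 → H
  i=22: K-J =  1 → B
  i=23: C-Q = 12 → M
  i=24: A-M = 14 → O
  i=25: C-W =  6 → G
  i=26: I-E =  4 → E
  i=27: T-M =  7 → H
  i=28: M-L =  1 → B
  shifts repeat with period 6: OGEHBM

OGEHBM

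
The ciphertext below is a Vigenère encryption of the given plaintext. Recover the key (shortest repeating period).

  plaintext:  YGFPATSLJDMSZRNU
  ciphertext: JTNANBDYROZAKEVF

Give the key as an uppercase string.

  i= 0: J-Y = 11 → L
  i= 1: T-G = 13 → N
  i= 2: N-F =  8 → I
  i= 3: A-P = 11 → L
  i= 4: N-A = 13 → N
  i= 5: B-T =  8 → I
  i= 6: D-S = 11 → L
  i= 7: Y-L = 13 → N
  i= 8: R-J =  8 → I
  i= 9: O-D = 11 → L
  i=10: Z-M = 13 → N
  i=11: A-S =  8 → I
  i=12: K-Z = 11 → L
  i=13: E-R = 13 → N
  i=14: V-N =  8 → I
  i=15: F-U = 11 → L
  shifts repeat with period 3: LNI

LNI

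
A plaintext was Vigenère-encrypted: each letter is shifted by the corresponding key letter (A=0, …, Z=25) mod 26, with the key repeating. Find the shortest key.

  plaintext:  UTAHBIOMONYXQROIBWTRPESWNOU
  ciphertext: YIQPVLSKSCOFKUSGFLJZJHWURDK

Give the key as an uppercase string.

  i= 0: Y-U =  4 → E
  i= 1: I-T = 15 → P
  i= 2: Q-A = 16 → Q
  i= 3: P-H =  8 → I
  i= 4: V-B = 20 → U
  i= 5: L-I =  3 → D
  i= 6: S-O =  4 → E
  i= 7: K-M = 24 → Y
  i= 8: S-O =  4 → E
  i= 9: C-N = 15 → P
  i=10: O-Y = 16 → Q
  i=11: F-X =  8 → I
  i=12: K-Q = 20 → U
  i=13: U-R =  3 → D
  i=14: S-O =  4 → E
  i=15: G-I = 24 → Y
  i=16: F-B =  4 → E
  i=17: L-W = 15 → P
  i=18: J-T = 16 → Q
  i=19: Z-R =  8 → I
  i=20: J-P = 20 → U
  i=21: H-E =  3 → D
  i=22: W-S =  4 → E
  i=23: U-W = 24 → Y
  i=24: R-N =  4 → E
  i=25: D-O = 15 → P
  i=26: K-U = 16 → Q
  shifts repeat with period 8: EPQIUDEY

EPQIUDEY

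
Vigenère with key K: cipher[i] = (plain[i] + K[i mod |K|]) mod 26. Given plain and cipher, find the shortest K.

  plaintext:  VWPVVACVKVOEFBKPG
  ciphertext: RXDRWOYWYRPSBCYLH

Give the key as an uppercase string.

  i= 0: R-V = 22 → W
  i= 1: X-W =  1 → B
  i= 2: D-P = 14 → O
  i= 3: R-V = 22 → W
  i= 4: W-V =  1 → B
  i= 5: O-A = 14 → O
  i= 6: Y-C = 22 → W
  i= 7: W-V =  1 → B
  i= 8: Y-K = 14 → O
  i= 9: R-V = 22 → W
  i=10: P-O =  1 → B
  i=11: S-E = 14 → O
  i=12: B-F = 22 → W
  i=13: C-B =  1 → B
  i=14: Y-K = 14 → O
  i=15: L-P = 22 → W
  i=16: H-G =  1 → B
  shifts repeat with period 3: WBO

WBO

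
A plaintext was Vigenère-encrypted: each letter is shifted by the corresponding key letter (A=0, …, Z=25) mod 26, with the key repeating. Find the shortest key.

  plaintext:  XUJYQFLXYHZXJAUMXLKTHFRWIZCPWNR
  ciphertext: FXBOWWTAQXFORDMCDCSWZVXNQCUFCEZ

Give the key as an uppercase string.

  i= 0: F-X =  8 → I
  i= 1: X-U =  3 → D
  i= 2: B-J = 18 → S
  i= 3: O-Y = 16 → Q
  i= 4: W-Q =  6 → G
  i= 5: W-F = 17 → R
  i= 6: T-L =  8 → I
  i= 7: A-X =  3 → D
  i= 8: Q-Y = 18 → S
  i= 9: X-H = 16 → Q
  i=10: F-Z =  6 → G
  i=11: O-X = 17 → R
  i=12: R-J =  8 → I
  i=13: D-A =  3 → D
  i=14: M-U = 18 → S
  i=15: C-M = 16 → Q
  i=16: D-X =  6 → G
  i=17: C-L = 17 → R
  i=18: S-K =  8 → I
  i=19: W-T =  3 → D
  i=20: Z-H = 18 → S
  i=21: V-F = 16 → Q
  i=22: X-R =  6 → G
  i=23: N-W = 17 → R
  i=24: Q-I =  8 → I
  i=25: C-Z =  3 → D
  i=26: U-C = 18 → S
  i=27: F-P = 16 → Q
  i=28: C-W =  6 → G
  i=29: E-N = 17 → R
  i=30: Z-R =  8 → I
  shifts repeat with period 6: IDSQGR

IDSQGR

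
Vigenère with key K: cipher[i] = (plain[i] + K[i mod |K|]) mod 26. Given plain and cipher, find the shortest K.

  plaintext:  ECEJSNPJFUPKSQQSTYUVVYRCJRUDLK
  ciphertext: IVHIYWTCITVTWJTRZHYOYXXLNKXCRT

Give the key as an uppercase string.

ETDZGJ

  i= 0: I-E =  4 → E
  i= 1: V-C = 19 → T
  i= 2: H-E =  3 → D
  i= 3: I-J = 25 → Z
  i= 4: Y-S =  6 → G
  i= 5: W-N =  9 → J
  i= 6: T-P =  4 → E
  i= 7: C-J = 19 → T
  i= 8: I-F =  3 → D
  i= 9: T-U = 25 → Z
  i=10: V-P =  6 → G
  i=11: T-K =  9 → J
  i=12: W-S =  4 → E
  i=13: J-Q = 19 → T
  i=14: T-Q =  3 → D
  i=15: R-S = 25 → Z
  i=16: Z-T =  6 → G
  i=17: H-Y =  9 → J
  i=18: Y-U =  4 → E
  i=19: O-V = 19 → T
  i=20: Y-V =  3 → D
  i=21: X-Y = 25 → Z
  i=22: X-R =  6 → G
  i=23: L-C =  9 → J
  i=24: N-J =  4 → E
  i=25: K-R = 19 → T
  i=26: X-U =  3 → D
  i=27: C-D = 25 → Z
  i=28: R-L =  6 → G
  i=29: T-K =  9 → J
  shifts repeat with period 6: ETDZGJ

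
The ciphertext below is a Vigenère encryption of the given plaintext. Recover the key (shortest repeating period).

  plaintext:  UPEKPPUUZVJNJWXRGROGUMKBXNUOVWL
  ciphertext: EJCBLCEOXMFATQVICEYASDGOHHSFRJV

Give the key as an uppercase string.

  i= 0: E-U = 10 → K
  i= 1: J-P = 20 → U
  i= 2: C-E = 24 → Y
  i= 3: B-K = 17 → R
  i= 4: L-P = 22 → W
  i= 5: C-P = 13 → N
  i= 6: E-U = 10 → K
  i= 7: O-U = 20 → U
  i= 8: X-Z = 24 → Y
  i= 9: M-V = 17 → R
  i=10: F-J = 22 → W
  i=11: A-N = 13 → N
  i=12: T-J = 10 → K
  i=13: Q-W = 20 → U
  i=14: V-X = 24 → Y
  i=15: I-R = 17 → R
  i=16: C-G = 22 → W
  i=17: E-R = 13 → N
  i=18: Y-O = 10 → K
  i=19: A-G = 20 → U
  i=20: S-U = 24 → Y
  i=21: D-M = 17 → R
  i=22: G-K = 22 → W
  i=23: O-B = 13 → N
  i=24: H-X = 10 → K
  i=25: H-N = 20 → U
  i=26: S-U = 24 → Y
  i=27: F-O = 17 → R
  i=28: R-V = 22 → W
  i=29: J-W = 13 → N
  i=30: V-L = 10 → K
  shifts repeat with period 6: KUYRWN

KUYRWN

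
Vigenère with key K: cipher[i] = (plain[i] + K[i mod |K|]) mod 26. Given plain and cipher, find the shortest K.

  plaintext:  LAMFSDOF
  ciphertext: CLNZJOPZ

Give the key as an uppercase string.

RLBU

  i= 0: C-L = 17 → R
  i= 1: L-A = 11 → L
  i= 2: N-M =  1 → B
  i= 3: Z-F = 20 → U
  i= 4: J-S = 17 → R
  i= 5: O-D = 11 → L
  i= 6: P-O =  1 → B
  i= 7: Z-F = 20 → U
  shifts repeat with period 4: RLBU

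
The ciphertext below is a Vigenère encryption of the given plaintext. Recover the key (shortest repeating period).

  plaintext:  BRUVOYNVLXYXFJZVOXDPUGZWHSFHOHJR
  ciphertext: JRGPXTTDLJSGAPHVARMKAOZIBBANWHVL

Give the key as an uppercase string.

  i= 0: J-B =  8 → I
  i= 1: R-R =  0 → A
  i= 2: G-U = 12 → M
  i= 3: P-V = 20 → U
  i= 4: X-O =  9 → J
  i= 5: T-Y = 21 → V
  i= 6: T-N =  6 → G
  i= 7: D-V =  8 → I
  i= 8: L-L =  0 → A
  i= 9: J-X = 12 → M
  i=10: S-Y = 20 → U
  i=11: G-X =  9 → J
  i=12: A-F = 21 → V
  i=13: P-J =  6 → G
  i=14: H-Z =  8 → I
  i=15: V-V =  0 → A
  i=16: A-O = 12 → M
  i=17: R-X = 20 → U
  i=18: M-D =  9 → J
  i=19: K-P = 21 → V
  i=20: A-U =  6 → G
  i=21: O-G =  8 → I
  i=22: Z-Z =  0 → A
  i=23: I-W = 12 → M
  i=24: B-H = 20 → U
  i=25: B-S =  9 → J
  i=26: A-F = 21 → V
  i=27: N-H =  6 → G
  i=28: W-O =  8 → I
  i=29: H-H =  0 → A
  i=30: V-J = 12 → M
  i=31: L-R = 20 → U
  shifts repeat with period 7: IAMUJVG

IAMUJVG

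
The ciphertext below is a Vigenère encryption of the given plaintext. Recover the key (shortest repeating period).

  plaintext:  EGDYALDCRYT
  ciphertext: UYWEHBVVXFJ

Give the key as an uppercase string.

  i= 0: U-E = 16 → Q
  i= 1: Y-G = 18 → S
  i= 2: W-D = 19 → T
  i= 3: E-Y =  6 → G
  i= 4: H-A =  7 → H
  i= 5: B-L = 16 → Q
  i= 6: V-D = 18 → S
  i= 7: V-C = 19 → T
  i= 8: X-R =  6 → G
  i= 9: F-Y =  7 → H
  i=10: J-T = 16 → Q
  shifts repeat with period 5: QSTGH

QSTGH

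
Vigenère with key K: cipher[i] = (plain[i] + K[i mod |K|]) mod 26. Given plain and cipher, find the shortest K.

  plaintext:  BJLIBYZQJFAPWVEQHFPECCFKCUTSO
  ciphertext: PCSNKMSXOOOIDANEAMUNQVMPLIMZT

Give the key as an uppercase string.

  i= 0: P-B = 14 → O
  i= 1: C-J = 19 → T
  i= 2: S-L =  7 → H
  i= 3: N-I =  5 → F
  i= 4: K-B =  9 → J
  i= 5: M-Y = 14 → O
  i= 6: S-Z = 19 → T
  i= 7: X-Q =  7 → H
  i= 8: O-J =  5 → F
  i= 9: O-F =  9 → J
  i=10: O-A = 14 → O
  i=11: I-P = 19 → T
  i=12: D-W =  7 → H
  i=13: A-V =  5 → F
  i=14: N-E =  9 → J
  i=15: E-Q = 14 → O
  i=16: A-H = 19 → T
  i=17: M-F =  7 → H
  i=18: U-P =  5 → F
  i=19: N-E =  9 → J
  i=20: Q-C = 14 → O
  i=21: V-C = 19 → T
  i=22: M-F =  7 → H
  i=23: P-K =  5 → F
  i=24: L-C =  9 → J
  i=25: I-U = 14 → O
  i=26: M-T = 19 → T
  i=27: Z-S =  7 → H
  i=28: T-O =  5 → F
  shifts repeat with period 5: OTHFJ

OTHFJ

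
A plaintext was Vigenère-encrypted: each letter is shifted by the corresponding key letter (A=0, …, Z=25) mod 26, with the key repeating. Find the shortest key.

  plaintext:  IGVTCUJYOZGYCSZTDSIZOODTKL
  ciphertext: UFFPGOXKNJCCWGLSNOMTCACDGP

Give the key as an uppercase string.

MZKWEUO

  i= 0: U-I = 12 → M
  i= 1: F-G = 25 → Z
  i= 2: F-V = 10 → K
  i= 3: P-T = 22 → W
  i= 4: G-C =  4 → E
  i= 5: O-U = 20 → U
  i= 6: X-J = 14 → O
  i= 7: K-Y = 12 → M
  i= 8: N-O = 25 → Z
  i= 9: J-Z = 10 → K
  i=10: C-G = 22 → W
  i=11: C-Y =  4 → E
  i=12: W-C = 20 → U
  i=13: G-S = 14 → O
  i=14: L-Z = 12 → M
  i=15: S-T = 25 → Z
  i=16: N-D = 10 → K
  i=17: O-S = 22 → W
  i=18: M-I =  4 → E
  i=19: T-Z = 20 → U
  i=20: C-O = 14 → O
  i=21: A-O = 12 → M
  i=22: C-D = 25 → Z
  i=23: D-T = 10 → K
  i=24: G-K = 22 → W
  i=25: P-L =  4 → E
  shifts repeat with period 7: MZKWEUO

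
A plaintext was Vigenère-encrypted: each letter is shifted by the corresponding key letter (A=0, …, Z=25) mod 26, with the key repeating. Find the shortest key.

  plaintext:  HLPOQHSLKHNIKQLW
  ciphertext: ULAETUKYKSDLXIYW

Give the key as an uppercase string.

  i= 0: U-H = 13 → N
  i= 1: L-L =  0 → A
  i= 2: A-P = 11 → L
  i= 3: E-O = 16 → Q
  i= 4: T-Q =  3 → D
  i= 5: U-H = 13 → N
  i= 6: K-S = 18 → S
  i= 7: Y-L = 13 → N
  i= 8: K-K =  0 → A
  i= 9: S-H = 11 → L
  i=10: D-N = 16 → Q
  i=11: L-I =  3 → D
  i=12: X-K = 13 → N
  i=13: I-Q = 18 → S
  i=14: Y-L = 13 → N
  i=15: W-W =  0 → A
  shifts repeat with period 7: NALQDNS

NALQDNS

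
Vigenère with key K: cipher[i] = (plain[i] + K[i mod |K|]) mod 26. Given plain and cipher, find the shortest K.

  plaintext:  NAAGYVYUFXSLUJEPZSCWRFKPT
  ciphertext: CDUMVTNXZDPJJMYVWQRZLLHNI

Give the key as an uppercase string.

  i= 0: C-N = 15 → P
  i= 1: D-A =  3 → D
  i= 2: U-A = 20 → U
  i= 3: M-G =  6 → G
  i= 4: V-Y = 23 → X
  i= 5: T-V = 24 → Y
  i= 6: N-Y = 15 → P
  i= 7: X-U =  3 → D
  i= 8: Z-F = 20 → U
  i= 9: D-X =  6 → G
  i=10: P-S = 23 → X
  i=11: J-L = 24 → Y
  i=12: J-U = 15 → P
  i=13: M-J =  3 → D
  i=14: Y-E = 20 → U
  i=15: V-P =  6 → G
  i=16: W-Z = 23 → X
  i=17: Q-S = 24 → Y
  i=18: R-C = 15 → P
  i=19: Z-W =  3 → D
  i=20: L-R = 20 → U
  i=21: L-F =  6 → G
  i=22: H-K = 23 → X
  i=23: N-P = 24 → Y
  i=24: I-T = 15 → P
  shifts repeat with period 6: PDUGXY

PDUGXY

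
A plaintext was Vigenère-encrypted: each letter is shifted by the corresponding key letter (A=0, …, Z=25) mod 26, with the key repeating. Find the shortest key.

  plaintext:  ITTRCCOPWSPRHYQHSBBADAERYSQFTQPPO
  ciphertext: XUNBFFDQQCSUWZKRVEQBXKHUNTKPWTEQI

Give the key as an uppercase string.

  i= 0: X-I = 15 → P
  i= 1: U-T =  1 → B
  i= 2: N-T = 20 → U
  i= 3: B-R = 10 → K
  i= 4: F-C =  3 → D
  i= 5: F-C =  3 → D
  i= 6: D-O = 15 → P
  i= 7: Q-P =  1 → B
  i= 8: Q-W = 20 → U
  i= 9: C-S = 10 → K
  i=10: S-P =  3 → D
  i=11: U-R =  3 → D
  i=12: W-H = 15 → P
  i=13: Z-Y =  1 → B
  i=14: K-Q = 20 → U
  i=15: R-H = 10 → K
  i=16: V-S =  3 → D
  i=17: E-B =  3 → D
  i=18: Q-B = 15 → P
  i=19: B-A =  1 → B
  i=20: X-D = 20 → U
  i=21: K-A = 10 → K
  i=22: H-E =  3 → D
  i=23: U-R =  3 → D
  i=24: N-Y = 15 → P
  i=25: T-S =  1 → B
  i=26: K-Q = 20 → U
  i=27: P-F = 10 → K
  i=28: W-T =  3 → D
  i=29: T-Q =  3 → D
  i=30: E-P = 15 → P
  i=31: Q-P =  1 → B
  i=32: I-O = 20 → U
  shifts repeat with period 6: PBUKDD

PBUKDD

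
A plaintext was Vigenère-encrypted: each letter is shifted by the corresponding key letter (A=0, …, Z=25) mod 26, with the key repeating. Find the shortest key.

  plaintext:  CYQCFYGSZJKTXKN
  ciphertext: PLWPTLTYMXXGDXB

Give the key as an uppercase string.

NNGNO

  i= 0: P-C = 13 → N
  i= 1: L-Y = 13 → N
  i= 2: W-Q =  6 → G
  i= 3: P-C = 13 → N
  i= 4: T-F = 14 → O
  i= 5: L-Y = 13 → N
  i= 6: T-G = 13 → N
  i= 7: Y-S =  6 → G
  i= 8: M-Z = 13 → N
  i= 9: X-J = 14 → O
  i=10: X-K = 13 → N
  i=11: G-T = 13 → N
  i=12: D-X =  6 → G
  i=13: X-K = 13 → N
  i=14: B-N = 14 → O
  shifts repeat with period 5: NNGNO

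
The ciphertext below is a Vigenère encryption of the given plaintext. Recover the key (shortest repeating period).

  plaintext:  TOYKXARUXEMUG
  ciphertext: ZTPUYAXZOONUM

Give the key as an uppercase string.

GFRKBA

  i= 0: Z-T =  6 → G
  i= 1: T-O =  5 → F
  i= 2: P-Y = 17 → R
  i= 3: U-K = 10 → K
  i= 4: Y-X =  1 → B
  i= 5: A-A =  0 → A
  i= 6: X-R =  6 → G
  i= 7: Z-U =  5 → F
  i= 8: O-X = 17 → R
  i= 9: O-E = 10 → K
  i=10: N-M =  1 → B
  i=11: U-U =  0 → A
  i=12: M-G =  6 → G
  shifts repeat with period 6: GFRKBA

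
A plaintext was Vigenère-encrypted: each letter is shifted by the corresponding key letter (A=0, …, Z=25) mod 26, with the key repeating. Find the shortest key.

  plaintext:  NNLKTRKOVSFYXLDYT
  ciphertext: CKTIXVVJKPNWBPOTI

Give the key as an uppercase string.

  i= 0: C-N = 15 → P
  i= 1: K-N = 23 → X
  i= 2: T-L =  8 → I
  i= 3: I-K = 24 → Y
  i= 4: X-T =  4 → E
  i= 5: V-R =  4 → E
  i= 6: V-K = 11 → L
  i= 7: J-O = 21 → V
  i= 8: K-V = 15 → P
  i= 9: P-S = 23 → X
  i=10: N-F =  8 → I
  i=11: W-Y = 24 → Y
  i=12: B-X =  4 → E
  i=13: P-L =  4 → E
  i=14: O-D = 11 → L
  i=15: T-Y = 21 → V
  i=16: I-T = 15 → P
  shifts repeat with period 8: PXIYEELV

PXIYEELV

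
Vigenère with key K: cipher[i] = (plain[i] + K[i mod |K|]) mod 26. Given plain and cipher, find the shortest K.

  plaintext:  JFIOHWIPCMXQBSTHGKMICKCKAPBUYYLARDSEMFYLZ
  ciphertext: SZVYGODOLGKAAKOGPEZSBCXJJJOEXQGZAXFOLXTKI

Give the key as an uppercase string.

  i= 0: S-J =  9 → J
  i= 1: Z-F = 20 → U
  i= 2: V-I = 13 → N
  i= 3: Y-O = 10 → K
  i= 4: G-H = 25 → Z
  i= 5: O-W = 18 → S
  i= 6: D-I = 21 → V
  i= 7: O-P = 25 → Z
  i= 8: L-C =  9 → J
  i= 9: G-M = 20 → U
  i=10: K-X = 13 → N
  i=11: A-Q = 10 → K
  i=12: A-B = 25 → Z
  i=13: K-S = 18 → S
  i=14: O-T = 21 → V
  i=15: G-H = 25 → Z
  i=16: P-G =  9 → J
  i=17: E-K = 20 → U
  i=18: Z-M = 13 → N
  i=19: S-I = 10 → K
  i=20: B-C = 25 → Z
  i=21: C-K = 18 → S
  i=22: X-C = 21 → V
  i=23: J-K = 25 → Z
  i=24: J-A =  9 → J
  i=25: J-P = 20 → U
  i=26: O-B = 13 → N
  i=27: E-U = 10 → K
  i=28: X-Y = 25 → Z
  i=29: Q-Y = 18 → S
  i=30: G-L = 21 → V
  i=31: Z-A = 25 → Z
  i=32: A-R =  9 → J
  i=33: X-D = 20 → U
  i=34: F-S = 13 → N
  i=35: O-E = 10 → K
  i=36: L-M = 25 → Z
  i=37: X-F = 18 → S
  i=38: T-Y = 21 → V
  i=39: K-L = 25 → Z
  i=40: I-Z =  9 → J
  shifts repeat with period 8: JUNKZSVZ

JUNKZSVZ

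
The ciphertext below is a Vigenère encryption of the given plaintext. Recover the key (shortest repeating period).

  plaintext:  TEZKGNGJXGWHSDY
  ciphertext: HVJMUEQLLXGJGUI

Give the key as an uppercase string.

  i= 0: H-T = 14 → O
  i= 1: V-E = 17 → R
  i= 2: J-Z = 10 → K
  i= 3: M-K =  2 → C
  i= 4: U-G = 14 → O
  i= 5: E-N = 17 → R
  i= 6: Q-G = 10 → K
  i= 7: L-J =  2 → C
  i= 8: L-X = 14 → O
  i= 9: X-G = 17 → R
  i=10: G-W = 10 → K
  i=11: J-H =  2 → C
  i=12: G-S = 14 → O
  i=13: U-D = 17 → R
  i=14: I-Y = 10 → K
  shifts repeat with period 4: ORKC

ORKC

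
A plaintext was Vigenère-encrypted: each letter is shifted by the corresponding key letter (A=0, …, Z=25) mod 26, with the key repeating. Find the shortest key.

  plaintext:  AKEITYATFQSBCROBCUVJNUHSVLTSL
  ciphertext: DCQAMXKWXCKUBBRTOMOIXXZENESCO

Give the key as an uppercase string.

  i= 0: D-A =  3 → D
  i= 1: C-K = 18 → S
  i= 2: Q-E = 12 → M
  i= 3: A-I = 18 → S
  i= 4: M-T = 19 → T
  i= 5: X-Y = 25 → Z
  i= 6: K-A = 10 → K
  i= 7: W-T =  3 → D
  i= 8: X-F = 18 → S
  i= 9: C-Q = 12 → M
  i=10: K-S = 18 → S
  i=11: U-B = 19 → T
  i=12: B-C = 25 → Z
  i=13: B-R = 10 → K
  i=14: R-O =  3 → D
  i=15: T-B = 18 → S
  i=16: O-C = 12 → M
  i=17: M-U = 18 → S
  i=18: O-V = 19 → T
  i=19: I-J = 25 → Z
  i=20: X-N = 10 → K
  i=21: X-U =  3 → D
  i=22: Z-H = 18 → S
  i=23: E-S = 12 → M
  i=24: N-V = 18 → S
  i=25: E-L = 19 → T
  i=26: S-T = 25 → Z
  i=27: C-S = 10 → K
  i=28: O-L =  3 → D
  shifts repeat with period 7: DSMSTZK

DSMSTZK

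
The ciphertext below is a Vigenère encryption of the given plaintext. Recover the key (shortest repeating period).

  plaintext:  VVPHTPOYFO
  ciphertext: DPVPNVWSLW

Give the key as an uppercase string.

  i= 0: D-V =  8 → I
  i= 1: P-V = 20 → U
  i= 2: V-P =  6 → G
  i= 3: P-H =  8 → I
  i= 4: N-T = 20 → U
  i= 5: V-P =  6 → G
  i= 6: W-O =  8 → I
  i= 7: S-Y = 20 → U
  i= 8: L-F =  6 → G
  i= 9: W-O =  8 → I
  shifts repeat with period 3: IUG

IUG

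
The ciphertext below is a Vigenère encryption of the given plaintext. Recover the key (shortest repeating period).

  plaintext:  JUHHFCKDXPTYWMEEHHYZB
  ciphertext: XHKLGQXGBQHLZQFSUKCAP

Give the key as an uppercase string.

ONDEB

  i= 0: X-J = 14 → O
  i= 1: H-U = 13 → N
  i= 2: K-H =  3 → D
  i= 3: L-H =  4 → E
  i= 4: G-F =  1 → B
  i= 5: Q-C = 14 → O
  i= 6: X-K = 13 → N
  i= 7: G-D =  3 → D
  i= 8: B-X =  4 → E
  i= 9: Q-P =  1 → B
  i=10: H-T = 14 → O
  i=11: L-Y = 13 → N
  i=12: Z-W =  3 → D
  i=13: Q-M =  4 → E
  i=14: F-E =  1 → B
  i=15: S-E = 14 → O
  i=16: U-H = 13 → N
  i=17: K-H =  3 → D
  i=18: C-Y =  4 → E
  i=19: A-Z =  1 → B
  i=20: P-B = 14 → O
  shifts repeat with period 5: ONDEB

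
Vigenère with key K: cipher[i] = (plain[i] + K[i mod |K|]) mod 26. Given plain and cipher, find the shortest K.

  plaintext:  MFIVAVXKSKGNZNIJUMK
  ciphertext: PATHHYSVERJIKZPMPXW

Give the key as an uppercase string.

DVLMH

  i= 0: P-M =  3 → D
  i= 1: A-F = 21 → V
  i= 2: T-I = 11 → L
  i= 3: H-V = 12 → M
  i= 4: H-A =  7 → H
  i= 5: Y-V =  3 → D
  i= 6: S-X = 21 → V
  i= 7: V-K = 11 → L
  i= 8: E-S = 12 → M
  i= 9: R-K =  7 → H
  i=10: J-G =  3 → D
  i=11: I-N = 21 → V
  i=12: K-Z = 11 → L
  i=13: Z-N = 12 → M
  i=14: P-I =  7 → H
  i=15: M-J =  3 → D
  i=16: P-U = 21 → V
  i=17: X-M = 11 → L
  i=18: W-K = 12 → M
  shifts repeat with period 5: DVLMH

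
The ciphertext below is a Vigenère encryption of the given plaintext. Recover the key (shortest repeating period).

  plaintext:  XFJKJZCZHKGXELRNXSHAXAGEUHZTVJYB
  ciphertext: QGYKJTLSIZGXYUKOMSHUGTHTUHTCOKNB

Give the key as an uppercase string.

TBPAAUJ

  i= 0: Q-X = 19 → T
  i= 1: G-F =  1 → B
  i= 2: Y-J = 15 → P
  i= 3: K-K =  0 → A
  i= 4: J-J =  0 → A
  i= 5: T-Z = 20 → U
  i= 6: L-C =  9 → J
  i= 7: S-Z = 19 → T
  i= 8: I-H =  1 → B
  i= 9: Z-K = 15 → P
  i=10: G-G =  0 → A
  i=11: X-X =  0 → A
  i=12: Y-E = 20 → U
  i=13: U-L =  9 → J
  i=14: K-R = 19 → T
  i=15: O-N =  1 → B
  i=16: M-X = 15 → P
  i=17: S-S =  0 → A
  i=18: H-H =  0 → A
  i=19: U-A = 20 → U
  i=20: G-X =  9 → J
  i=21: T-A = 19 → T
  i=22: H-G =  1 → B
  i=23: T-E = 15 → P
  i=24: U-U =  0 → A
  i=25: H-H =  0 → A
  i=26: T-Z = 20 → U
  i=27: C-T =  9 → J
  i=28: O-V = 19 → T
  i=29: K-J =  1 → B
  i=30: N-Y = 15 → P
  i=31: B-B =  0 → A
  shifts repeat with period 7: TBPAAUJ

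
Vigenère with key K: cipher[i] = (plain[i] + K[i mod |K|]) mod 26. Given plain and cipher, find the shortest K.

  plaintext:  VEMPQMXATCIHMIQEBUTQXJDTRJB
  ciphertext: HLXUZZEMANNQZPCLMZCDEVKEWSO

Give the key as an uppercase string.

MHLFJNH

  i= 0: H-V = 12 → M
  i= 1: L-E =  7 → H
  i= 2: X-M = 11 → L
  i= 3: U-P =  5 → F
  i= 4: Z-Q =  9 → J
  i= 5: Z-M = 13 → N
  i= 6: E-X =  7 → H
  i= 7: M-A = 12 → M
  i= 8: A-T =  7 → H
  i= 9: N-C = 11 → L
  i=10: N-I =  5 → F
  i=11: Q-H =  9 → J
  i=12: Z-M = 13 → N
  i=13: P-I =  7 → H
  i=14: C-Q = 12 → M
  i=15: L-E =  7 → H
  i=16: M-B = 11 → L
  i=17: Z-U =  5 → F
  i=18: C-T =  9 → J
  i=19: D-Q = 13 → N
  i=20: E-X =  7 → H
  i=21: V-J = 12 → M
  i=22: K-D =  7 → H
  i=23: E-T = 11 → L
  i=24: W-R =  5 → F
  i=25: S-J =  9 → J
  i=26: O-B = 13 → N
  shifts repeat with period 7: MHLFJNH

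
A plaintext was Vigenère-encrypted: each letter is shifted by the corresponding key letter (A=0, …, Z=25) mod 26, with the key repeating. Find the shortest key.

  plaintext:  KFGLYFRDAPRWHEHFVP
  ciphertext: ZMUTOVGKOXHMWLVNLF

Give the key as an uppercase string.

  i= 0: Z-K = 15 → P
  i= 1: M-F =  7 → H
  i= 2: U-G = 14 → O
  i= 3: T-L =  8 → I
  i= 4: O-Y = 16 → Q
  i= 5: V-F = 16 → Q
  i= 6: G-R = 15 → P
  i= 7: K-D =  7 → H
  i= 8: O-A = 14 → O
  i= 9: X-P =  8 → I
  i=10: H-R = 16 → Q
  i=11: M-W = 16 → Q
  i=12: W-H = 15 → P
  i=13: L-E =  7 → H
  i=14: V-H = 14 → O
  i=15: N-F =  8 → I
  i=16: L-V = 16 → Q
  i=17: F-P = 16 → Q
  shifts repeat with period 6: PHOIQQ

PHOIQQ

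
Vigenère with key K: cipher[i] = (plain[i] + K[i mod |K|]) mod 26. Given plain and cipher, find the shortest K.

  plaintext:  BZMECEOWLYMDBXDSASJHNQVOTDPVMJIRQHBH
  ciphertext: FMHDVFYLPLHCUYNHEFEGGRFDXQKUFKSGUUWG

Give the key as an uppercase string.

ENVZTBKP

  i= 0: F-B =  4 → E
  i= 1: M-Z = 13 → N
  i= 2: H-M = 21 → V
  i= 3: D-E = 25 → Z
  i= 4: V-C = 19 → T
  i= 5: F-E =  1 → B
  i= 6: Y-O = 10 → K
  i= 7: L-W = 15 → P
  i= 8: P-L =  4 → E
  i= 9: L-Y = 13 → N
  i=10: H-M = 21 → V
  i=11: C-D = 25 → Z
  i=12: U-B = 19 → T
  i=13: Y-X =  1 → B
  i=14: N-D = 10 → K
  i=15: H-S = 15 → P
  i=16: E-A =  4 → E
  i=17: F-S = 13 → N
  i=18: E-J = 21 → V
  i=19: G-H = 25 → Z
  i=20: G-N = 19 → T
  i=21: R-Q =  1 → B
  i=22: F-V = 10 → K
  i=23: D-O = 15 → P
  i=24: X-T =  4 → E
  i=25: Q-D = 13 → N
  i=26: K-P = 21 → V
  i=27: U-V = 25 → Z
  i=28: F-M = 19 → T
  i=29: K-J =  1 → B
  i=30: S-I = 10 → K
  i=31: G-R = 15 → P
  i=32: U-Q =  4 → E
  i=33: U-H = 13 → N
  i=34: W-B = 21 → V
  i=35: G-H = 25 → Z
  shifts repeat with period 8: ENVZTBKP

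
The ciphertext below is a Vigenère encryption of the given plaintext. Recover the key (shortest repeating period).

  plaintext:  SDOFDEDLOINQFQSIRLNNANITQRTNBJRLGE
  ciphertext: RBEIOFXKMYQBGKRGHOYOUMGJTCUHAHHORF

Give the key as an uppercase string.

  i= 0: R-S = 25 → Z
  i= 1: B-D = 24 → Y
  i= 2: E-O = 16 → Q
  i= 3: I-F =  3 → D
  i= 4: O-D = 11 → L
  i= 5: F-E =  1 → B
  i= 6: X-D = 20 → U
  i= 7: K-L = 25 → Z
  i= 8: M-O = 24 → Y
  i= 9: Y-I = 16 → Q
  i=10: Q-N =  3 → D
  i=11: B-Q = 11 → L
  i=12: G-F =  1 → B
  i=13: K-Q = 20 → U
  i=14: R-S = 25 → Z
  i=15: G-I = 24 → Y
  i=16: H-R = 16 → Q
  i=17: O-L =  3 → D
  i=18: Y-N = 11 → L
  i=19: O-N =  1 → B
  i=20: U-A = 20 → U
  i=21: M-N = 25 → Z
  i=22: G-I = 24 → Y
  i=23: J-T = 16 → Q
  i=24: T-Q =  3 → D
  i=25: C-R = 11 → L
  i=26: U-T =  1 → B
  i=27: H-N = 20 → U
  i=28: A-B = 25 → Z
  i=29: H-J = 24 → Y
  i=30: H-R = 16 → Q
  i=31: O-L =  3 → D
  i=32: R-G = 11 → L
  i=33: F-E =  1 → B
  shifts repeat with period 7: ZYQDLBU

ZYQDLBU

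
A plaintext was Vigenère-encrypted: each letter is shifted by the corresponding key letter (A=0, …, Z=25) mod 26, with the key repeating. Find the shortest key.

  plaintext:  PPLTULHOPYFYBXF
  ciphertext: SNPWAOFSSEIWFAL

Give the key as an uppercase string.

  i= 0: S-P =  3 → D
  i= 1: N-P = 24 → Y
  i= 2: P-L =  4 → E
  i= 3: W-T =  3 → D
  i= 4: A-U =  6 → G
  i= 5: O-L =  3 → D
  i= 6: F-H = 24 → Y
  i= 7: S-O =  4 → E
  i= 8: S-P =  3 → D
  i= 9: E-Y =  6 → G
  i=10: I-F =  3 → D
  i=11: W-Y = 24 → Y
  i=12: F-B =  4 → E
  i=13: A-X =  3 → D
  i=14: L-F =  6 → G
  shifts repeat with period 5: DYEDG

DYEDG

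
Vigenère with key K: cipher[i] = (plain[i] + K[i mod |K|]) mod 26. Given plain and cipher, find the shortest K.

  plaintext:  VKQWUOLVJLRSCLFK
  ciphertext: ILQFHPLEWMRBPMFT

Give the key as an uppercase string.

  i= 0: I-V = 13 → N
  i= 1: L-K =  1 → B
  i= 2: Q-Q =  0 → A
  i= 3: F-W =  9 → J
  i= 4: H-U = 13 → N
  i= 5: P-O =  1 → B
  i= 6: L-L =  0 → A
  i= 7: E-V =  9 → J
  i= 8: W-J = 13 → N
  i= 9: M-L =  1 → B
  i=10: R-R =  0 → A
  i=11: B-S =  9 → J
  i=12: P-C = 13 → N
  i=13: M-L =  1 → B
  i=14: F-F =  0 → A
  i=15: T-K =  9 → J
  shifts repeat with period 4: NBAJ

NBAJ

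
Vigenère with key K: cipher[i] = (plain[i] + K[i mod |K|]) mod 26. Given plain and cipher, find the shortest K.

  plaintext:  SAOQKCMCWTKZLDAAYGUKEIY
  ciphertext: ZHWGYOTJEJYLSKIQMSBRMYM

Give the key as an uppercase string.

  i= 0: Z-S =  7 → H
  i= 1: H-A =  7 → H
  i= 2: W-O =  8 → I
  i= 3: G-Q = 16 → Q
  i= 4: Y-K = 14 → O
  i= 5: O-C = 12 → M
  i= 6: T-M =  7 → H
  i= 7: J-C =  7 → H
  i= 8: E-W =  8 → I
  i= 9: J-T = 16 → Q
  i=10: Y-K = 14 → O
  i=11: L-Z = 12 → M
  i=12: S-L =  7 → H
  i=13: K-D =  7 → H
  i=14: I-A =  8 → I
  i=15: Q-A = 16 → Q
  i=16: M-Y = 14 → O
  i=17: S-G = 12 → M
  i=18: B-U =  7 → H
  i=19: R-K =  7 → H
  i=20: M-E =  8 → I
  i=21: Y-I = 16 → Q
  i=22: M-Y = 14 → O
  shifts repeat with period 6: HHIQOM

HHIQOM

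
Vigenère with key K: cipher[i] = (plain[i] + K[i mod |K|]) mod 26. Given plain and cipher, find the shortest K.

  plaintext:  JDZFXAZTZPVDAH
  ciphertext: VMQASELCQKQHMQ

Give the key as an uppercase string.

  i= 0: V-J = 12 → M
  i= 1: M-D =  9 → J
  i= 2: Q-Z = 17 → R
  i= 3: A-F = 21 → V
  i= 4: S-X = 21 → V
  i= 5: E-A =  4 → E
  i= 6: L-Z = 12 → M
  i= 7: C-T =  9 → J
  i= 8: Q-Z = 17 → R
  i= 9: K-P = 21 → V
  i=10: Q-V = 21 → V
  i=11: H-D =  4 → E
  i=12: M-A = 12 → M
  i=13: Q-H =  9 → J
  shifts repeat with period 6: MJRVVE

MJRVVE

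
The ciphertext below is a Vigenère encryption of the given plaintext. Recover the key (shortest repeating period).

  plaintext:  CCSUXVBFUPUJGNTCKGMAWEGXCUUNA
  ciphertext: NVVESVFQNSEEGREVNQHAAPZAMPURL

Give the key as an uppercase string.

LTDKVAE

  i= 0: N-C = 11 → L
  i= 1: V-C = 19 → T
  i= 2: V-S =  3 → D
  i= 3: E-U = 10 → K
  i= 4: S-X = 21 → V
  i= 5: V-V =  0 → A
  i= 6: F-B =  4 → E
  i= 7: Q-F = 11 → L
  i= 8: N-U = 19 → T
  i= 9: S-P =  3 → D
  i=10: E-U = 10 → K
  i=11: E-J = 21 → V
  i=12: G-G =  0 → A
  i=13: R-N =  4 → E
  i=14: E-T = 11 → L
  i=15: V-C = 19 → T
  i=16: N-K =  3 → D
  i=17: Q-G = 10 → K
  i=18: H-M = 21 → V
  i=19: A-A =  0 → A
  i=20: A-W =  4 → E
  i=21: P-E = 11 → L
  i=22: Z-G = 19 → T
  i=23: A-X =  3 → D
  i=24: M-C = 10 → K
  i=25: P-U = 21 → V
  i=26: U-U =  0 → A
  i=27: R-N =  4 → E
  i=28: L-A = 11 → L
  shifts repeat with period 7: LTDKVAE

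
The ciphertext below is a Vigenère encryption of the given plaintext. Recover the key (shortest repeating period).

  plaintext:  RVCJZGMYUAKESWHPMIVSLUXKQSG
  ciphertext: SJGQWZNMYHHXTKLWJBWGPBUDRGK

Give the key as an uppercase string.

BOEHXT

  i= 0: S-R =  1 → B
  i= 1: J-V = 14 → O
  i= 2: G-C =  4 → E
  i= 3: Q-J =  7 → H
  i= 4: W-Z = 23 → X
  i= 5: Z-G = 19 → T
  i= 6: N-M =  1 → B
  i= 7: M-Y = 14 → O
  i= 8: Y-U =  4 → E
  i= 9: H-A =  7 → H
  i=10: H-K = 23 → X
  i=11: X-E = 19 → T
  i=12: T-S =  1 → B
  i=13: K-W = 14 → O
  i=14: L-H =  4 → E
  i=15: W-P =  7 → H
  i=16: J-M = 23 → X
  i=17: B-I = 19 → T
  i=18: W-V =  1 → B
  i=19: G-S = 14 → O
  i=20: P-L =  4 → E
  i=21: B-U =  7 → H
  i=22: U-X = 23 → X
  i=23: D-K = 19 → T
  i=24: R-Q =  1 → B
  i=25: G-S = 14 → O
  i=26: K-G =  4 → E
  shifts repeat with period 6: BOEHXT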